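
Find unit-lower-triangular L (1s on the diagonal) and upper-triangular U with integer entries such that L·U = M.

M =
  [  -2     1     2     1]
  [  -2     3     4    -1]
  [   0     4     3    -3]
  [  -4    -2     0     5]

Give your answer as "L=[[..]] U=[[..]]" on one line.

  row1 -= 1·row0 → [0,2,2,-2]
  row2 -= 0·row0 → [0,4,3,-3]
  row3 -= 2·row0 → [0,-4,-4,3]
  row2 -= 2·row1 → [0,0,-1,1]
  row3 -= -2·row1 → [0,0,0,-1]
  row3 -= 0·row2 → [0,0,0,-1]

L=[[1,0,0,0],[1,1,0,0],[0,2,1,0],[2,-2,0,1]] U=[[-2,1,2,1],[0,2,2,-2],[0,0,-1,1],[0,0,0,-1]]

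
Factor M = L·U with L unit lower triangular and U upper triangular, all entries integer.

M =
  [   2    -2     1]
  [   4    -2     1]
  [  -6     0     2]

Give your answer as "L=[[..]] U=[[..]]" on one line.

L=[[1,0,0],[2,1,0],[-3,-3,1]] U=[[2,-2,1],[0,2,-1],[0,0,2]]

  r1 -= 2·r0 → [0,2,-1]
  r2 -= -3·r0 → [0,-6,5]
  r2 -= -3·r1 → [0,0,2]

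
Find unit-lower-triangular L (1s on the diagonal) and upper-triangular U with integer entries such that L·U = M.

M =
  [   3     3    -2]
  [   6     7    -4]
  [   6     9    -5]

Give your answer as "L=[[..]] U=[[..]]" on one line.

L=[[1,0,0],[2,1,0],[2,3,1]] U=[[3,3,-2],[0,1,0],[0,0,-1]]

  R1 -= 2·R0 → [0,1,0]
  R2 -= 2·R0 → [0,3,-1]
  R2 -= 3·R1 → [0,0,-1]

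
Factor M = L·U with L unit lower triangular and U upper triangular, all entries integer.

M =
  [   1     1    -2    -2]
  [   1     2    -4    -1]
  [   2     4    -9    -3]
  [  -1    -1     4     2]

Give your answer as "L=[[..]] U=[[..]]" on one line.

  R1 -= 1·R0 → [0,1,-2,1]
  R2 -= 2·R0 → [0,2,-5,1]
  R3 -= -1·R0 → [0,0,2,0]
  R2 -= 2·R1 → [0,0,-1,-1]
  R3 -= 0·R1 → [0,0,2,0]
  R3 -= -2·R2 → [0,0,0,-2]

L=[[1,0,0,0],[1,1,0,0],[2,2,1,0],[-1,0,-2,1]] U=[[1,1,-2,-2],[0,1,-2,1],[0,0,-1,-1],[0,0,0,-2]]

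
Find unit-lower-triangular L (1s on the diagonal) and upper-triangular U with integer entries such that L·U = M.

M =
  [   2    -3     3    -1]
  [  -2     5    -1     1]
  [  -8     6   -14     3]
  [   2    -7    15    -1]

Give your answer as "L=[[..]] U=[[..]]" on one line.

L=[[1,0,0,0],[-1,1,0,0],[-4,-3,1,0],[1,-2,4,1]] U=[[2,-3,3,-1],[0,2,2,0],[0,0,4,-1],[0,0,0,4]]

  row1 -= -1·row0 → [0,2,2,0]
  row2 -= -4·row0 → [0,-6,-2,-1]
  row3 -= 1·row0 → [0,-4,12,0]
  row2 -= -3·row1 → [0,0,4,-1]
  row3 -= -2·row1 → [0,0,16,0]
  row3 -= 4·row2 → [0,0,0,4]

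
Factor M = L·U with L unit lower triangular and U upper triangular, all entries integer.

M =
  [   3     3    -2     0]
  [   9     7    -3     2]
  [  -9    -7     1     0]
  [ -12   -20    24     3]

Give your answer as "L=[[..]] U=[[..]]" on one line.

L=[[1,0,0,0],[3,1,0,0],[-3,-1,1,0],[-4,4,-2,1]] U=[[3,3,-2,0],[0,-2,3,2],[0,0,-2,2],[0,0,0,-1]]

  row1 -= 3·row0 → [0,-2,3,2]
  row2 -= -3·row0 → [0,2,-5,0]
  row3 -= -4·row0 → [0,-8,16,3]
  row2 -= -1·row1 → [0,0,-2,2]
  row3 -= 4·row1 → [0,0,4,-5]
  row3 -= -2·row2 → [0,0,0,-1]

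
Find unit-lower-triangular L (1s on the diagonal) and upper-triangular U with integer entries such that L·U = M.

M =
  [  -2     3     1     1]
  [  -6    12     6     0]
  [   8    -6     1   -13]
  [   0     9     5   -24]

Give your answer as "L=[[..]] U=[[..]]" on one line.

  row1 -= 3·row0 → [0,3,3,-3]
  row2 -= -4·row0 → [0,6,5,-9]
  row3 -= 0·row0 → [0,9,5,-24]
  row2 -= 2·row1 → [0,0,-1,-3]
  row3 -= 3·row1 → [0,0,-4,-15]
  row3 -= 4·row2 → [0,0,0,-3]

L=[[1,0,0,0],[3,1,0,0],[-4,2,1,0],[0,3,4,1]] U=[[-2,3,1,1],[0,3,3,-3],[0,0,-1,-3],[0,0,0,-3]]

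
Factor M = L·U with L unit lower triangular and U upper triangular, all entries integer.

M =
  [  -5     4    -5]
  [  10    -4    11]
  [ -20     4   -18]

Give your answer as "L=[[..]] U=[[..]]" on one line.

L=[[1,0,0],[-2,1,0],[4,-3,1]] U=[[-5,4,-5],[0,4,1],[0,0,5]]

  r1 -= -2·r0 → [0,4,1]
  r2 -= 4·r0 → [0,-12,2]
  r2 -= -3·r1 → [0,0,5]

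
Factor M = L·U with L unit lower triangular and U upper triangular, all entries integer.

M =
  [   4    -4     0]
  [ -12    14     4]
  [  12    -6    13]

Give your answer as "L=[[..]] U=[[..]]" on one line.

  row1 -= -3·row0 → [0,2,4]
  row2 -= 3·row0 → [0,6,13]
  row2 -= 3·row1 → [0,0,1]

L=[[1,0,0],[-3,1,0],[3,3,1]] U=[[4,-4,0],[0,2,4],[0,0,1]]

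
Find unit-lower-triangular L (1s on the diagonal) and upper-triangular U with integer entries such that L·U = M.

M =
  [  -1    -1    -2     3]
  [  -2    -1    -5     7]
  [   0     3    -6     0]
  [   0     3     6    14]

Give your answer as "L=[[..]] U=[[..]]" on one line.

L=[[1,0,0,0],[2,1,0,0],[0,3,1,0],[0,3,-3,1]] U=[[-1,-1,-2,3],[0,1,-1,1],[0,0,-3,-3],[0,0,0,2]]

  row1 -= 2·row0 → [0,1,-1,1]
  row2 -= 0·row0 → [0,3,-6,0]
  row3 -= 0·row0 → [0,3,6,14]
  row2 -= 3·row1 → [0,0,-3,-3]
  row3 -= 3·row1 → [0,0,9,11]
  row3 -= -3·row2 → [0,0,0,2]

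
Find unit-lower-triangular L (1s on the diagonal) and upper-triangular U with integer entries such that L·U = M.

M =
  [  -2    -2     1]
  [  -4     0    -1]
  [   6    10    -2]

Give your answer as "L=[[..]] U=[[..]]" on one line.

  R1 -= 2·R0 → [0,4,-3]
  R2 -= -3·R0 → [0,4,1]
  R2 -= 1·R1 → [0,0,4]

L=[[1,0,0],[2,1,0],[-3,1,1]] U=[[-2,-2,1],[0,4,-3],[0,0,4]]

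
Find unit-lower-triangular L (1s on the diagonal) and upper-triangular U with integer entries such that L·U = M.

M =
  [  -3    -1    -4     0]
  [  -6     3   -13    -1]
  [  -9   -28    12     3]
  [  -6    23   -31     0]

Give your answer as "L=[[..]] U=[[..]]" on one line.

  row1 -= 2·row0 → [0,5,-5,-1]
  row2 -= 3·row0 → [0,-25,24,3]
  row3 -= 2·row0 → [0,25,-23,0]
  row2 -= -5·row1 → [0,0,-1,-2]
  row3 -= 5·row1 → [0,0,2,5]
  row3 -= -2·row2 → [0,0,0,1]

L=[[1,0,0,0],[2,1,0,0],[3,-5,1,0],[2,5,-2,1]] U=[[-3,-1,-4,0],[0,5,-5,-1],[0,0,-1,-2],[0,0,0,1]]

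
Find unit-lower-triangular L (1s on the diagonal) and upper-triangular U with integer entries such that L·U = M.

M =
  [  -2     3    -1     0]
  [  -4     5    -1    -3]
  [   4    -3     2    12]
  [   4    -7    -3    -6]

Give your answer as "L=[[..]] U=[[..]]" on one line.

L=[[1,0,0,0],[2,1,0,0],[-2,-3,1,0],[-2,1,-2,1]] U=[[-2,3,-1,0],[0,-1,1,-3],[0,0,3,3],[0,0,0,3]]

  R1 -= 2·R0 → [0,-1,1,-3]
  R2 -= -2·R0 → [0,3,0,12]
  R3 -= -2·R0 → [0,-1,-5,-6]
  R2 -= -3·R1 → [0,0,3,3]
  R3 -= 1·R1 → [0,0,-6,-3]
  R3 -= -2·R2 → [0,0,0,3]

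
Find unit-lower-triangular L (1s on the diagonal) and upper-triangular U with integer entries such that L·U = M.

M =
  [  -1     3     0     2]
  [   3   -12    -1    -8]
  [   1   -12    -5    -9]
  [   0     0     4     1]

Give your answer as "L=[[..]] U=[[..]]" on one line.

L=[[1,0,0,0],[-3,1,0,0],[-1,3,1,0],[0,0,-2,1]] U=[[-1,3,0,2],[0,-3,-1,-2],[0,0,-2,-1],[0,0,0,-1]]

  R1 -= -3·R0 → [0,-3,-1,-2]
  R2 -= -1·R0 → [0,-9,-5,-7]
  R3 -= 0·R0 → [0,0,4,1]
  R2 -= 3·R1 → [0,0,-2,-1]
  R3 -= 0·R1 → [0,0,4,1]
  R3 -= -2·R2 → [0,0,0,-1]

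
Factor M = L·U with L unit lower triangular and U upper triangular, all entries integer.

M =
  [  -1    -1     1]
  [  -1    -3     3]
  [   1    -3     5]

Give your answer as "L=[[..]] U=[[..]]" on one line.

  R1 -= 1·R0 → [0,-2,2]
  R2 -= -1·R0 → [0,-4,6]
  R2 -= 2·R1 → [0,0,2]

L=[[1,0,0],[1,1,0],[-1,2,1]] U=[[-1,-1,1],[0,-2,2],[0,0,2]]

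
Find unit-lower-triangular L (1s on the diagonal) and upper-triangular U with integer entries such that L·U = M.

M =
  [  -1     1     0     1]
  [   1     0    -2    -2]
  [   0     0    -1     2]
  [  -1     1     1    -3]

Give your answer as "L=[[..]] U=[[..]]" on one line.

  r1 -= -1·r0 → [0,1,-2,-1]
  r2 -= 0·r0 → [0,0,-1,2]
  r3 -= 1·r0 → [0,0,1,-4]
  r2 -= 0·r1 → [0,0,-1,2]
  r3 -= 0·r1 → [0,0,1,-4]
  r3 -= -1·r2 → [0,0,0,-2]

L=[[1,0,0,0],[-1,1,0,0],[0,0,1,0],[1,0,-1,1]] U=[[-1,1,0,1],[0,1,-2,-1],[0,0,-1,2],[0,0,0,-2]]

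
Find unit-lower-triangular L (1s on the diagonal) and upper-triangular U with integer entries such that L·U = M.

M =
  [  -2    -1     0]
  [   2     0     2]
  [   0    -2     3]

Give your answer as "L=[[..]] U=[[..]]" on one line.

L=[[1,0,0],[-1,1,0],[0,2,1]] U=[[-2,-1,0],[0,-1,2],[0,0,-1]]

  row1 -= -1·row0 → [0,-1,2]
  row2 -= 0·row0 → [0,-2,3]
  row2 -= 2·row1 → [0,0,-1]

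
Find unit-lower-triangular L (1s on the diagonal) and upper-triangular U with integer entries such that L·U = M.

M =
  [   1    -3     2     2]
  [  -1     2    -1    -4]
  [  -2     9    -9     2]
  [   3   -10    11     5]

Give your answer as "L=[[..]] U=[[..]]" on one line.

  row1 -= -1·row0 → [0,-1,1,-2]
  row2 -= -2·row0 → [0,3,-5,6]
  row3 -= 3·row0 → [0,-1,5,-1]
  row2 -= -3·row1 → [0,0,-2,0]
  row3 -= 1·row1 → [0,0,4,1]
  row3 -= -2·row2 → [0,0,0,1]

L=[[1,0,0,0],[-1,1,0,0],[-2,-3,1,0],[3,1,-2,1]] U=[[1,-3,2,2],[0,-1,1,-2],[0,0,-2,0],[0,0,0,1]]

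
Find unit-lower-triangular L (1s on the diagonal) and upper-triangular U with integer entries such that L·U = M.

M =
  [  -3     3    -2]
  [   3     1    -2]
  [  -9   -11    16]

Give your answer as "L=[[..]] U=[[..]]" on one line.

  r1 -= -1·r0 → [0,4,-4]
  r2 -= 3·r0 → [0,-20,22]
  r2 -= -5·r1 → [0,0,2]

L=[[1,0,0],[-1,1,0],[3,-5,1]] U=[[-3,3,-2],[0,4,-4],[0,0,2]]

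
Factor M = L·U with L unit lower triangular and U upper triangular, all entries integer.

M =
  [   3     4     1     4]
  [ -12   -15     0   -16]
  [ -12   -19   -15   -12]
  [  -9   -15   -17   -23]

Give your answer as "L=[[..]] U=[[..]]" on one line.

L=[[1,0,0,0],[-4,1,0,0],[-4,-3,1,0],[-3,-3,-2,1]] U=[[3,4,1,4],[0,1,4,0],[0,0,1,4],[0,0,0,-3]]

  R1 -= -4·R0 → [0,1,4,0]
  R2 -= -4·R0 → [0,-3,-11,4]
  R3 -= -3·R0 → [0,-3,-14,-11]
  R2 -= -3·R1 → [0,0,1,4]
  R3 -= -3·R1 → [0,0,-2,-11]
  R3 -= -2·R2 → [0,0,0,-3]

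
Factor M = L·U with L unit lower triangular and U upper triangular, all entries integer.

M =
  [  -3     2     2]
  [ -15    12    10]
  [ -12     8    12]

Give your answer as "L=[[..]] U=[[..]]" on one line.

L=[[1,0,0],[5,1,0],[4,0,1]] U=[[-3,2,2],[0,2,0],[0,0,4]]

  r1 -= 5·r0 → [0,2,0]
  r2 -= 4·r0 → [0,0,4]
  r2 -= 0·r1 → [0,0,4]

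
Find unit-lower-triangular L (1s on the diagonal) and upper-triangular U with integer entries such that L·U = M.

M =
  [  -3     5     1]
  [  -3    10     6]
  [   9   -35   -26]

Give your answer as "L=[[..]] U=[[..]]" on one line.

L=[[1,0,0],[1,1,0],[-3,-4,1]] U=[[-3,5,1],[0,5,5],[0,0,-3]]

  R1 -= 1·R0 → [0,5,5]
  R2 -= -3·R0 → [0,-20,-23]
  R2 -= -4·R1 → [0,0,-3]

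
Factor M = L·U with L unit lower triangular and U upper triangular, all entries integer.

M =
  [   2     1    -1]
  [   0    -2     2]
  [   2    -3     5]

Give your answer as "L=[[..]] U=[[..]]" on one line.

L=[[1,0,0],[0,1,0],[1,2,1]] U=[[2,1,-1],[0,-2,2],[0,0,2]]

  row1 -= 0·row0 → [0,-2,2]
  row2 -= 1·row0 → [0,-4,6]
  row2 -= 2·row1 → [0,0,2]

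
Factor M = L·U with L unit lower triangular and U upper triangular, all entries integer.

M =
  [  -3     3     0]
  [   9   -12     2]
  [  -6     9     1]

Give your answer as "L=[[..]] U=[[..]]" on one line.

  r1 -= -3·r0 → [0,-3,2]
  r2 -= 2·r0 → [0,3,1]
  r2 -= -1·r1 → [0,0,3]

L=[[1,0,0],[-3,1,0],[2,-1,1]] U=[[-3,3,0],[0,-3,2],[0,0,3]]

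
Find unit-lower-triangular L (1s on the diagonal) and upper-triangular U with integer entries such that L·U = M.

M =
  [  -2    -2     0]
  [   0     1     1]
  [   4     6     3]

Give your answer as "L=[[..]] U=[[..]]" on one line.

L=[[1,0,0],[0,1,0],[-2,2,1]] U=[[-2,-2,0],[0,1,1],[0,0,1]]

  r1 -= 0·r0 → [0,1,1]
  r2 -= -2·r0 → [0,2,3]
  r2 -= 2·r1 → [0,0,1]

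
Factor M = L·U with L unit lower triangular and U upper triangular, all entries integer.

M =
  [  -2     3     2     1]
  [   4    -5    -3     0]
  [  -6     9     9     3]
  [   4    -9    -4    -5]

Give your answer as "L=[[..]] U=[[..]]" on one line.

L=[[1,0,0,0],[-2,1,0,0],[3,0,1,0],[-2,-3,1,1]] U=[[-2,3,2,1],[0,1,1,2],[0,0,3,0],[0,0,0,3]]

  r1 -= -2·r0 → [0,1,1,2]
  r2 -= 3·r0 → [0,0,3,0]
  r3 -= -2·r0 → [0,-3,0,-3]
  r2 -= 0·r1 → [0,0,3,0]
  r3 -= -3·r1 → [0,0,3,3]
  r3 -= 1·r2 → [0,0,0,3]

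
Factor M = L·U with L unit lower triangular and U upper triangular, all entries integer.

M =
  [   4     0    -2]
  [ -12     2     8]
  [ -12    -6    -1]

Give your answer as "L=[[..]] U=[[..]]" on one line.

L=[[1,0,0],[-3,1,0],[-3,-3,1]] U=[[4,0,-2],[0,2,2],[0,0,-1]]

  row1 -= -3·row0 → [0,2,2]
  row2 -= -3·row0 → [0,-6,-7]
  row2 -= -3·row1 → [0,0,-1]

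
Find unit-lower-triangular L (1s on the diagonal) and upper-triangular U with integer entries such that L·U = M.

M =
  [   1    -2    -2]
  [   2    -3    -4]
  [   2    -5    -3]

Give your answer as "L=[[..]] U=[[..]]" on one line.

L=[[1,0,0],[2,1,0],[2,-1,1]] U=[[1,-2,-2],[0,1,0],[0,0,1]]

  row1 -= 2·row0 → [0,1,0]
  row2 -= 2·row0 → [0,-1,1]
  row2 -= -1·row1 → [0,0,1]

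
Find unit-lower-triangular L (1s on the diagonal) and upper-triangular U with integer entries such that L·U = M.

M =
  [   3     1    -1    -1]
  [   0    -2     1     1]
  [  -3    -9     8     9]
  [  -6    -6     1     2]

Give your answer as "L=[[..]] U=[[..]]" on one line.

  r1 -= 0·r0 → [0,-2,1,1]
  r2 -= -1·r0 → [0,-8,7,8]
  r3 -= -2·r0 → [0,-4,-1,0]
  r2 -= 4·r1 → [0,0,3,4]
  r3 -= 2·r1 → [0,0,-3,-2]
  r3 -= -1·r2 → [0,0,0,2]

L=[[1,0,0,0],[0,1,0,0],[-1,4,1,0],[-2,2,-1,1]] U=[[3,1,-1,-1],[0,-2,1,1],[0,0,3,4],[0,0,0,2]]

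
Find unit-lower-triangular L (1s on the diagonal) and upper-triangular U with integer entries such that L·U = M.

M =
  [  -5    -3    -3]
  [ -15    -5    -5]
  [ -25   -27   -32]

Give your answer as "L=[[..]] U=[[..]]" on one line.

L=[[1,0,0],[3,1,0],[5,-3,1]] U=[[-5,-3,-3],[0,4,4],[0,0,-5]]

  row1 -= 3·row0 → [0,4,4]
  row2 -= 5·row0 → [0,-12,-17]
  row2 -= -3·row1 → [0,0,-5]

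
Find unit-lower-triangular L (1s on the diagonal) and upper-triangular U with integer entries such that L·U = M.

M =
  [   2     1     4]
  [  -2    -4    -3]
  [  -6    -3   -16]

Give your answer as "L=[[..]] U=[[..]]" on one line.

L=[[1,0,0],[-1,1,0],[-3,0,1]] U=[[2,1,4],[0,-3,1],[0,0,-4]]

  r1 -= -1·r0 → [0,-3,1]
  r2 -= -3·r0 → [0,0,-4]
  r2 -= 0·r1 → [0,0,-4]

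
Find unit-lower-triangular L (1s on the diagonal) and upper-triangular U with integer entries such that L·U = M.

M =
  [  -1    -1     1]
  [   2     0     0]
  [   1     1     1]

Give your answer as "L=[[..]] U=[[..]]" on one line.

L=[[1,0,0],[-2,1,0],[-1,0,1]] U=[[-1,-1,1],[0,-2,2],[0,0,2]]

  row1 -= -2·row0 → [0,-2,2]
  row2 -= -1·row0 → [0,0,2]
  row2 -= 0·row1 → [0,0,2]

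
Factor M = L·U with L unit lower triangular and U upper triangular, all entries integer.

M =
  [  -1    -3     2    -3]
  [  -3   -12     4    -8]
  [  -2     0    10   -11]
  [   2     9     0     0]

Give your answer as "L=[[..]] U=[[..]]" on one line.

L=[[1,0,0,0],[3,1,0,0],[2,-2,1,0],[-2,-1,1,1]] U=[[-1,-3,2,-3],[0,-3,-2,1],[0,0,2,-3],[0,0,0,-2]]

  r1 -= 3·r0 → [0,-3,-2,1]
  r2 -= 2·r0 → [0,6,6,-5]
  r3 -= -2·r0 → [0,3,4,-6]
  r2 -= -2·r1 → [0,0,2,-3]
  r3 -= -1·r1 → [0,0,2,-5]
  r3 -= 1·r2 → [0,0,0,-2]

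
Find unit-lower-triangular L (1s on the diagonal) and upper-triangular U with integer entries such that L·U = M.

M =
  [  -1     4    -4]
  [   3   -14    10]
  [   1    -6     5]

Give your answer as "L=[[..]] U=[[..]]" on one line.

  R1 -= -3·R0 → [0,-2,-2]
  R2 -= -1·R0 → [0,-2,1]
  R2 -= 1·R1 → [0,0,3]

L=[[1,0,0],[-3,1,0],[-1,1,1]] U=[[-1,4,-4],[0,-2,-2],[0,0,3]]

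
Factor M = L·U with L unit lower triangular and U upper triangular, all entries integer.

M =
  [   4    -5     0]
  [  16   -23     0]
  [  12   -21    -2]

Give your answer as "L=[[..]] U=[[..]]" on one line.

  r1 -= 4·r0 → [0,-3,0]
  r2 -= 3·r0 → [0,-6,-2]
  r2 -= 2·r1 → [0,0,-2]

L=[[1,0,0],[4,1,0],[3,2,1]] U=[[4,-5,0],[0,-3,0],[0,0,-2]]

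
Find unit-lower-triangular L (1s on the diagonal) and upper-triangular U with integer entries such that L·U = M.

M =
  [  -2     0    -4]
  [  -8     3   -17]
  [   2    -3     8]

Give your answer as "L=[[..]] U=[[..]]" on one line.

  r1 -= 4·r0 → [0,3,-1]
  r2 -= -1·r0 → [0,-3,4]
  r2 -= -1·r1 → [0,0,3]

L=[[1,0,0],[4,1,0],[-1,-1,1]] U=[[-2,0,-4],[0,3,-1],[0,0,3]]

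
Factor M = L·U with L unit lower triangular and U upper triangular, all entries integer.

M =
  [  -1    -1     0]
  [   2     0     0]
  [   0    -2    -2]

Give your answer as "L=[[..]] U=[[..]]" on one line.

L=[[1,0,0],[-2,1,0],[0,1,1]] U=[[-1,-1,0],[0,-2,0],[0,0,-2]]

  R1 -= -2·R0 → [0,-2,0]
  R2 -= 0·R0 → [0,-2,-2]
  R2 -= 1·R1 → [0,0,-2]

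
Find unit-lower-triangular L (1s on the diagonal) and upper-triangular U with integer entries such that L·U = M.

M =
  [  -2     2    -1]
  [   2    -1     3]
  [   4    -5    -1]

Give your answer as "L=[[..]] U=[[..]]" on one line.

L=[[1,0,0],[-1,1,0],[-2,-1,1]] U=[[-2,2,-1],[0,1,2],[0,0,-1]]

  R1 -= -1·R0 → [0,1,2]
  R2 -= -2·R0 → [0,-1,-3]
  R2 -= -1·R1 → [0,0,-1]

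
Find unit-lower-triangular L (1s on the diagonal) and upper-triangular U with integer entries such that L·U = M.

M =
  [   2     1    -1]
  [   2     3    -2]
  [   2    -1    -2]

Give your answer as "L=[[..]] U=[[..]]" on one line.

L=[[1,0,0],[1,1,0],[1,-1,1]] U=[[2,1,-1],[0,2,-1],[0,0,-2]]

  r1 -= 1·r0 → [0,2,-1]
  r2 -= 1·r0 → [0,-2,-1]
  r2 -= -1·r1 → [0,0,-2]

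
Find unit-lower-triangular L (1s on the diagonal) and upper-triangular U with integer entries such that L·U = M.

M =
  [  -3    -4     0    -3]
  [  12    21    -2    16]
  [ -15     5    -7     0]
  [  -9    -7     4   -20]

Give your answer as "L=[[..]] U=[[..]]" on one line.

  R1 -= -4·R0 → [0,5,-2,4]
  R2 -= 5·R0 → [0,25,-7,15]
  R3 -= 3·R0 → [0,5,4,-11]
  R2 -= 5·R1 → [0,0,3,-5]
  R3 -= 1·R1 → [0,0,6,-15]
  R3 -= 2·R2 → [0,0,0,-5]

L=[[1,0,0,0],[-4,1,0,0],[5,5,1,0],[3,1,2,1]] U=[[-3,-4,0,-3],[0,5,-2,4],[0,0,3,-5],[0,0,0,-5]]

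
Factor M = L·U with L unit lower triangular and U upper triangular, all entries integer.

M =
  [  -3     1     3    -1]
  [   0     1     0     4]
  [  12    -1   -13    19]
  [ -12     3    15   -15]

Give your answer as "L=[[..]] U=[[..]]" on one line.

L=[[1,0,0,0],[0,1,0,0],[-4,3,1,0],[4,-1,-3,1]] U=[[-3,1,3,-1],[0,1,0,4],[0,0,-1,3],[0,0,0,2]]

  r1 -= 0·r0 → [0,1,0,4]
  r2 -= -4·r0 → [0,3,-1,15]
  r3 -= 4·r0 → [0,-1,3,-11]
  r2 -= 3·r1 → [0,0,-1,3]
  r3 -= -1·r1 → [0,0,3,-7]
  r3 -= -3·r2 → [0,0,0,2]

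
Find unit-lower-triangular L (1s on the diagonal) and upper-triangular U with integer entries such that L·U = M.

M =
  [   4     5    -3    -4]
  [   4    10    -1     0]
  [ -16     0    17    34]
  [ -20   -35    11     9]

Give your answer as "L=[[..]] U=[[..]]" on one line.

L=[[1,0,0,0],[1,1,0,0],[-4,4,1,0],[-5,-2,0,1]] U=[[4,5,-3,-4],[0,5,2,4],[0,0,-3,2],[0,0,0,-3]]

  r1 -= 1·r0 → [0,5,2,4]
  r2 -= -4·r0 → [0,20,5,18]
  r3 -= -5·r0 → [0,-10,-4,-11]
  r2 -= 4·r1 → [0,0,-3,2]
  r3 -= -2·r1 → [0,0,0,-3]
  r3 -= 0·r2 → [0,0,0,-3]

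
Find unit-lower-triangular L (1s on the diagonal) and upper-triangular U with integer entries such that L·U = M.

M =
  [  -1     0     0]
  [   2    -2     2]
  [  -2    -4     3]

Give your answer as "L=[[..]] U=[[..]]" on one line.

  row1 -= -2·row0 → [0,-2,2]
  row2 -= 2·row0 → [0,-4,3]
  row2 -= 2·row1 → [0,0,-1]

L=[[1,0,0],[-2,1,0],[2,2,1]] U=[[-1,0,0],[0,-2,2],[0,0,-1]]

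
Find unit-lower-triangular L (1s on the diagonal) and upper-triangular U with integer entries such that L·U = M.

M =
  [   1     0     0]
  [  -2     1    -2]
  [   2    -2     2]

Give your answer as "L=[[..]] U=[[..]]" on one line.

  row1 -= -2·row0 → [0,1,-2]
  row2 -= 2·row0 → [0,-2,2]
  row2 -= -2·row1 → [0,0,-2]

L=[[1,0,0],[-2,1,0],[2,-2,1]] U=[[1,0,0],[0,1,-2],[0,0,-2]]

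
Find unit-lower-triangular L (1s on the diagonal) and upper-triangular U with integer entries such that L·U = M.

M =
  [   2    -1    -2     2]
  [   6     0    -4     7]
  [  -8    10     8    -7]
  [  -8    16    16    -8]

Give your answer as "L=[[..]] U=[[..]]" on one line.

L=[[1,0,0,0],[3,1,0,0],[-4,2,1,0],[-4,4,0,1]] U=[[2,-1,-2,2],[0,3,2,1],[0,0,-4,-1],[0,0,0,-4]]

  r1 -= 3·r0 → [0,3,2,1]
  r2 -= -4·r0 → [0,6,0,1]
  r3 -= -4·r0 → [0,12,8,0]
  r2 -= 2·r1 → [0,0,-4,-1]
  r3 -= 4·r1 → [0,0,0,-4]
  r3 -= 0·r2 → [0,0,0,-4]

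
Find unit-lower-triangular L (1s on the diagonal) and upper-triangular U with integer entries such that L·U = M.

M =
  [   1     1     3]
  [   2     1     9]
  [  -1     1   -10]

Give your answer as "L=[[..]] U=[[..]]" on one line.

  r1 -= 2·r0 → [0,-1,3]
  r2 -= -1·r0 → [0,2,-7]
  r2 -= -2·r1 → [0,0,-1]

L=[[1,0,0],[2,1,0],[-1,-2,1]] U=[[1,1,3],[0,-1,3],[0,0,-1]]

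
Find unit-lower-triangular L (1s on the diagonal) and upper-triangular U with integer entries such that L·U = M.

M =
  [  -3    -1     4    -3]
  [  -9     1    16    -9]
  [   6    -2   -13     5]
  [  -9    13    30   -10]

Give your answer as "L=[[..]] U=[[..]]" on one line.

L=[[1,0,0,0],[3,1,0,0],[-2,-1,1,0],[3,4,-2,1]] U=[[-3,-1,4,-3],[0,4,4,0],[0,0,-1,-1],[0,0,0,-3]]

  row1 -= 3·row0 → [0,4,4,0]
  row2 -= -2·row0 → [0,-4,-5,-1]
  row3 -= 3·row0 → [0,16,18,-1]
  row2 -= -1·row1 → [0,0,-1,-1]
  row3 -= 4·row1 → [0,0,2,-1]
  row3 -= -2·row2 → [0,0,0,-3]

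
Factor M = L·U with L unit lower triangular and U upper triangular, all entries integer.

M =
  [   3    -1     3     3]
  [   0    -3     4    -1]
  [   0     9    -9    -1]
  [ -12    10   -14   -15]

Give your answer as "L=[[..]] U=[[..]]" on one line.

L=[[1,0,0,0],[0,1,0,0],[0,-3,1,0],[-4,-2,2,1]] U=[[3,-1,3,3],[0,-3,4,-1],[0,0,3,-4],[0,0,0,3]]

  row1 -= 0·row0 → [0,-3,4,-1]
  row2 -= 0·row0 → [0,9,-9,-1]
  row3 -= -4·row0 → [0,6,-2,-3]
  row2 -= -3·row1 → [0,0,3,-4]
  row3 -= -2·row1 → [0,0,6,-5]
  row3 -= 2·row2 → [0,0,0,3]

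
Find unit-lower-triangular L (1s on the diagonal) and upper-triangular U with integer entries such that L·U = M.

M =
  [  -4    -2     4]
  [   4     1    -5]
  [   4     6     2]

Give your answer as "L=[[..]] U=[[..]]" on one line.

L=[[1,0,0],[-1,1,0],[-1,-4,1]] U=[[-4,-2,4],[0,-1,-1],[0,0,2]]

  r1 -= -1·r0 → [0,-1,-1]
  r2 -= -1·r0 → [0,4,6]
  r2 -= -4·r1 → [0,0,2]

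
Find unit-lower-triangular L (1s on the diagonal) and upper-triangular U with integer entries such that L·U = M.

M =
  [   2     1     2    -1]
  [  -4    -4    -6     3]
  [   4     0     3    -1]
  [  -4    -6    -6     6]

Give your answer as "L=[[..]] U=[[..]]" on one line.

  row1 -= -2·row0 → [0,-2,-2,1]
  row2 -= 2·row0 → [0,-2,-1,1]
  row3 -= -2·row0 → [0,-4,-2,4]
  row2 -= 1·row1 → [0,0,1,0]
  row3 -= 2·row1 → [0,0,2,2]
  row3 -= 2·row2 → [0,0,0,2]

L=[[1,0,0,0],[-2,1,0,0],[2,1,1,0],[-2,2,2,1]] U=[[2,1,2,-1],[0,-2,-2,1],[0,0,1,0],[0,0,0,2]]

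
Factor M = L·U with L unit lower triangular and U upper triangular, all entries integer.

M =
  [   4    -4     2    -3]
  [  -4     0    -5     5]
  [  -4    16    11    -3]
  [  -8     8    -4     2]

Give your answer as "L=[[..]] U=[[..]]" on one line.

  R1 -= -1·R0 → [0,-4,-3,2]
  R2 -= -1·R0 → [0,12,13,-6]
  R3 -= -2·R0 → [0,0,0,-4]
  R2 -= -3·R1 → [0,0,4,0]
  R3 -= 0·R1 → [0,0,0,-4]
  R3 -= 0·R2 → [0,0,0,-4]

L=[[1,0,0,0],[-1,1,0,0],[-1,-3,1,0],[-2,0,0,1]] U=[[4,-4,2,-3],[0,-4,-3,2],[0,0,4,0],[0,0,0,-4]]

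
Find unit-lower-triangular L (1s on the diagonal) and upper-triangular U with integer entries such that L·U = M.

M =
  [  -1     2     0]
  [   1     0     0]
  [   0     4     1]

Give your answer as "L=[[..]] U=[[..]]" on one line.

L=[[1,0,0],[-1,1,0],[0,2,1]] U=[[-1,2,0],[0,2,0],[0,0,1]]

  row1 -= -1·row0 → [0,2,0]
  row2 -= 0·row0 → [0,4,1]
  row2 -= 2·row1 → [0,0,1]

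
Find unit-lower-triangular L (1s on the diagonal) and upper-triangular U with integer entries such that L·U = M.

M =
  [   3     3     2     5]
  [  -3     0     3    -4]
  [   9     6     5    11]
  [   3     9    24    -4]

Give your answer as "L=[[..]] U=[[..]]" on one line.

L=[[1,0,0,0],[-1,1,0,0],[3,-1,1,0],[1,2,3,1]] U=[[3,3,2,5],[0,3,5,1],[0,0,4,-3],[0,0,0,-2]]

  r1 -= -1·r0 → [0,3,5,1]
  r2 -= 3·r0 → [0,-3,-1,-4]
  r3 -= 1·r0 → [0,6,22,-9]
  r2 -= -1·r1 → [0,0,4,-3]
  r3 -= 2·r1 → [0,0,12,-11]
  r3 -= 3·r2 → [0,0,0,-2]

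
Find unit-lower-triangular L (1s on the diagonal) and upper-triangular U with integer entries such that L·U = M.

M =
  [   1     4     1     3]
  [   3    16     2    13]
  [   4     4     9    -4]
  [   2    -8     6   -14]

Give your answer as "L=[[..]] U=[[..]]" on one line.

L=[[1,0,0,0],[3,1,0,0],[4,-3,1,0],[2,-4,0,1]] U=[[1,4,1,3],[0,4,-1,4],[0,0,2,-4],[0,0,0,-4]]

  row1 -= 3·row0 → [0,4,-1,4]
  row2 -= 4·row0 → [0,-12,5,-16]
  row3 -= 2·row0 → [0,-16,4,-20]
  row2 -= -3·row1 → [0,0,2,-4]
  row3 -= -4·row1 → [0,0,0,-4]
  row3 -= 0·row2 → [0,0,0,-4]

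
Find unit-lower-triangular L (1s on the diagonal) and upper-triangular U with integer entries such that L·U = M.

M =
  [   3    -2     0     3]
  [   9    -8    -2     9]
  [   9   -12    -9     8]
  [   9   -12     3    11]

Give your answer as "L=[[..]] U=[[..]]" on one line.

  r1 -= 3·r0 → [0,-2,-2,0]
  r2 -= 3·r0 → [0,-6,-9,-1]
  r3 -= 3·r0 → [0,-6,3,2]
  r2 -= 3·r1 → [0,0,-3,-1]
  r3 -= 3·r1 → [0,0,9,2]
  r3 -= -3·r2 → [0,0,0,-1]

L=[[1,0,0,0],[3,1,0,0],[3,3,1,0],[3,3,-3,1]] U=[[3,-2,0,3],[0,-2,-2,0],[0,0,-3,-1],[0,0,0,-1]]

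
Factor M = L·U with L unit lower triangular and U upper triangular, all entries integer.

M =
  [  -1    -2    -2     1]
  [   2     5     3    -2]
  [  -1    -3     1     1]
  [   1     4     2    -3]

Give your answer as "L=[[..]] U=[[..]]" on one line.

L=[[1,0,0,0],[-2,1,0,0],[1,-1,1,0],[-1,2,1,1]] U=[[-1,-2,-2,1],[0,1,-1,0],[0,0,2,0],[0,0,0,-2]]

  r1 -= -2·r0 → [0,1,-1,0]
  r2 -= 1·r0 → [0,-1,3,0]
  r3 -= -1·r0 → [0,2,0,-2]
  r2 -= -1·r1 → [0,0,2,0]
  r3 -= 2·r1 → [0,0,2,-2]
  r3 -= 1·r2 → [0,0,0,-2]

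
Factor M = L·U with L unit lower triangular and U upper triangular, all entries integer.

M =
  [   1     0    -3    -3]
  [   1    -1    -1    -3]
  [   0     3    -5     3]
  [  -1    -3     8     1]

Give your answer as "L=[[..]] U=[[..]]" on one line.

L=[[1,0,0,0],[1,1,0,0],[0,-3,1,0],[-1,3,-1,1]] U=[[1,0,-3,-3],[0,-1,2,0],[0,0,1,3],[0,0,0,1]]

  R1 -= 1·R0 → [0,-1,2,0]
  R2 -= 0·R0 → [0,3,-5,3]
  R3 -= -1·R0 → [0,-3,5,-2]
  R2 -= -3·R1 → [0,0,1,3]
  R3 -= 3·R1 → [0,0,-1,-2]
  R3 -= -1·R2 → [0,0,0,1]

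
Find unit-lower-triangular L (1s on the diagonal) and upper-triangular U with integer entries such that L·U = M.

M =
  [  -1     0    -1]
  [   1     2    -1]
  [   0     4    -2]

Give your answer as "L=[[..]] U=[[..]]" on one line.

  row1 -= -1·row0 → [0,2,-2]
  row2 -= 0·row0 → [0,4,-2]
  row2 -= 2·row1 → [0,0,2]

L=[[1,0,0],[-1,1,0],[0,2,1]] U=[[-1,0,-1],[0,2,-2],[0,0,2]]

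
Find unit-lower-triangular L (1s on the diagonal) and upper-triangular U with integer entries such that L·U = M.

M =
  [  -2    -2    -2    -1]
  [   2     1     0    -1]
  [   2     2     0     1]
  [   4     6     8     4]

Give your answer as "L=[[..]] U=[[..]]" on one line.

L=[[1,0,0,0],[-1,1,0,0],[-1,0,1,0],[-2,-2,0,1]] U=[[-2,-2,-2,-1],[0,-1,-2,-2],[0,0,-2,0],[0,0,0,-2]]

  row1 -= -1·row0 → [0,-1,-2,-2]
  row2 -= -1·row0 → [0,0,-2,0]
  row3 -= -2·row0 → [0,2,4,2]
  row2 -= 0·row1 → [0,0,-2,0]
  row3 -= -2·row1 → [0,0,0,-2]
  row3 -= 0·row2 → [0,0,0,-2]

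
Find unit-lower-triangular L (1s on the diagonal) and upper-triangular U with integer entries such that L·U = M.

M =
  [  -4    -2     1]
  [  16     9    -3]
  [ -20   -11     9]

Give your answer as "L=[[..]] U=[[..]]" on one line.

  r1 -= -4·r0 → [0,1,1]
  r2 -= 5·r0 → [0,-1,4]
  r2 -= -1·r1 → [0,0,5]

L=[[1,0,0],[-4,1,0],[5,-1,1]] U=[[-4,-2,1],[0,1,1],[0,0,5]]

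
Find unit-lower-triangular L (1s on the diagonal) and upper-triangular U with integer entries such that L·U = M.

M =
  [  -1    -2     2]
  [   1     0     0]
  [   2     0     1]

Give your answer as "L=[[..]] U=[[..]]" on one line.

  R1 -= -1·R0 → [0,-2,2]
  R2 -= -2·R0 → [0,-4,5]
  R2 -= 2·R1 → [0,0,1]

L=[[1,0,0],[-1,1,0],[-2,2,1]] U=[[-1,-2,2],[0,-2,2],[0,0,1]]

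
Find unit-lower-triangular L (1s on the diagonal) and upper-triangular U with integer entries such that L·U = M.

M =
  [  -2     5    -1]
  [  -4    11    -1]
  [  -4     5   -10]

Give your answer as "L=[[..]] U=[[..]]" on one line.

L=[[1,0,0],[2,1,0],[2,-5,1]] U=[[-2,5,-1],[0,1,1],[0,0,-3]]

  R1 -= 2·R0 → [0,1,1]
  R2 -= 2·R0 → [0,-5,-8]
  R2 -= -5·R1 → [0,0,-3]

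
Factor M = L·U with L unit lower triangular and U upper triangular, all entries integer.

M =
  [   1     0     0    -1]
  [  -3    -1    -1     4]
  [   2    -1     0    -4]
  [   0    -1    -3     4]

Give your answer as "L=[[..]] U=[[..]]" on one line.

L=[[1,0,0,0],[-3,1,0,0],[2,1,1,0],[0,1,-2,1]] U=[[1,0,0,-1],[0,-1,-1,1],[0,0,1,-3],[0,0,0,-3]]

  R1 -= -3·R0 → [0,-1,-1,1]
  R2 -= 2·R0 → [0,-1,0,-2]
  R3 -= 0·R0 → [0,-1,-3,4]
  R2 -= 1·R1 → [0,0,1,-3]
  R3 -= 1·R1 → [0,0,-2,3]
  R3 -= -2·R2 → [0,0,0,-3]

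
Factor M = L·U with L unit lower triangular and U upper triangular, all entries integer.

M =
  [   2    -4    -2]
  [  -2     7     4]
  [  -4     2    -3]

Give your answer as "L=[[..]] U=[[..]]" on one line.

L=[[1,0,0],[-1,1,0],[-2,-2,1]] U=[[2,-4,-2],[0,3,2],[0,0,-3]]

  R1 -= -1·R0 → [0,3,2]
  R2 -= -2·R0 → [0,-6,-7]
  R2 -= -2·R1 → [0,0,-3]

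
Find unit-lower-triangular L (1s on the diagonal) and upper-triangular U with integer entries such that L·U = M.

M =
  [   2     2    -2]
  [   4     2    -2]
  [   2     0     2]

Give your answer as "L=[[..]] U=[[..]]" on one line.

L=[[1,0,0],[2,1,0],[1,1,1]] U=[[2,2,-2],[0,-2,2],[0,0,2]]

  row1 -= 2·row0 → [0,-2,2]
  row2 -= 1·row0 → [0,-2,4]
  row2 -= 1·row1 → [0,0,2]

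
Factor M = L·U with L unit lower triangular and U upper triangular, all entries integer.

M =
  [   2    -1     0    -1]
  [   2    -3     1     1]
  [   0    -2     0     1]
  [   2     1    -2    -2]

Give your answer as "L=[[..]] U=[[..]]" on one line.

  R1 -= 1·R0 → [0,-2,1,2]
  R2 -= 0·R0 → [0,-2,0,1]
  R3 -= 1·R0 → [0,2,-2,-1]
  R2 -= 1·R1 → [0,0,-1,-1]
  R3 -= -1·R1 → [0,0,-1,1]
  R3 -= 1·R2 → [0,0,0,2]

L=[[1,0,0,0],[1,1,0,0],[0,1,1,0],[1,-1,1,1]] U=[[2,-1,0,-1],[0,-2,1,2],[0,0,-1,-1],[0,0,0,2]]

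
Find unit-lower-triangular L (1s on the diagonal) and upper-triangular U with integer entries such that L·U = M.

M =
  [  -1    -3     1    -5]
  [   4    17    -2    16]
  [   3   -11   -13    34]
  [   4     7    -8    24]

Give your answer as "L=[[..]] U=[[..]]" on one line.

  row1 -= -4·row0 → [0,5,2,-4]
  row2 -= -3·row0 → [0,-20,-10,19]
  row3 -= -4·row0 → [0,-5,-4,4]
  row2 -= -4·row1 → [0,0,-2,3]
  row3 -= -1·row1 → [0,0,-2,0]
  row3 -= 1·row2 → [0,0,0,-3]

L=[[1,0,0,0],[-4,1,0,0],[-3,-4,1,0],[-4,-1,1,1]] U=[[-1,-3,1,-5],[0,5,2,-4],[0,0,-2,3],[0,0,0,-3]]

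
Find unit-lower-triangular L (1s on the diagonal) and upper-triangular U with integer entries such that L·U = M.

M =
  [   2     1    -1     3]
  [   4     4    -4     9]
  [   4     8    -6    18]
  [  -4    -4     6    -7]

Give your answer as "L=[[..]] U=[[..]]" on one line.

L=[[1,0,0,0],[2,1,0,0],[2,3,1,0],[-2,-1,1,1]] U=[[2,1,-1,3],[0,2,-2,3],[0,0,2,3],[0,0,0,-1]]

  r1 -= 2·r0 → [0,2,-2,3]
  r2 -= 2·r0 → [0,6,-4,12]
  r3 -= -2·r0 → [0,-2,4,-1]
  r2 -= 3·r1 → [0,0,2,3]
  r3 -= -1·r1 → [0,0,2,2]
  r3 -= 1·r2 → [0,0,0,-1]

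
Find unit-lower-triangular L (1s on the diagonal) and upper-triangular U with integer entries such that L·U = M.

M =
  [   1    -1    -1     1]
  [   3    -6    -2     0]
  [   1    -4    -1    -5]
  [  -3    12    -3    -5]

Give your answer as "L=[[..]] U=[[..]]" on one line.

L=[[1,0,0,0],[3,1,0,0],[1,1,1,0],[-3,-3,3,1]] U=[[1,-1,-1,1],[0,-3,1,-3],[0,0,-1,-3],[0,0,0,-2]]

  r1 -= 3·r0 → [0,-3,1,-3]
  r2 -= 1·r0 → [0,-3,0,-6]
  r3 -= -3·r0 → [0,9,-6,-2]
  r2 -= 1·r1 → [0,0,-1,-3]
  r3 -= -3·r1 → [0,0,-3,-11]
  r3 -= 3·r2 → [0,0,0,-2]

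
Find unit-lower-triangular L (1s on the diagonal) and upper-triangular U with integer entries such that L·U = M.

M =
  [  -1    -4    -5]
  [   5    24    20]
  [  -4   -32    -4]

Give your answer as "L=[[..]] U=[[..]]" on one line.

L=[[1,0,0],[-5,1,0],[4,-4,1]] U=[[-1,-4,-5],[0,4,-5],[0,0,-4]]

  r1 -= -5·r0 → [0,4,-5]
  r2 -= 4·r0 → [0,-16,16]
  r2 -= -4·r1 → [0,0,-4]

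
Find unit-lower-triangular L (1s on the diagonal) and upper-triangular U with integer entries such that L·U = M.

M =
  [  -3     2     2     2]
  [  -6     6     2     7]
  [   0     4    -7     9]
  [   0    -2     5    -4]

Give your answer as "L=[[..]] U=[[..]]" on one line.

L=[[1,0,0,0],[2,1,0,0],[0,2,1,0],[0,-1,-1,1]] U=[[-3,2,2,2],[0,2,-2,3],[0,0,-3,3],[0,0,0,2]]

  row1 -= 2·row0 → [0,2,-2,3]
  row2 -= 0·row0 → [0,4,-7,9]
  row3 -= 0·row0 → [0,-2,5,-4]
  row2 -= 2·row1 → [0,0,-3,3]
  row3 -= -1·row1 → [0,0,3,-1]
  row3 -= -1·row2 → [0,0,0,2]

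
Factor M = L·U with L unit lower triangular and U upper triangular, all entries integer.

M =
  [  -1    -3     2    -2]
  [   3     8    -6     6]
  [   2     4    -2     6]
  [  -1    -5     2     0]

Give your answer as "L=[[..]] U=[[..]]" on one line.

  r1 -= -3·r0 → [0,-1,0,0]
  r2 -= -2·r0 → [0,-2,2,2]
  r3 -= 1·r0 → [0,-2,0,2]
  r2 -= 2·r1 → [0,0,2,2]
  r3 -= 2·r1 → [0,0,0,2]
  r3 -= 0·r2 → [0,0,0,2]

L=[[1,0,0,0],[-3,1,0,0],[-2,2,1,0],[1,2,0,1]] U=[[-1,-3,2,-2],[0,-1,0,0],[0,0,2,2],[0,0,0,2]]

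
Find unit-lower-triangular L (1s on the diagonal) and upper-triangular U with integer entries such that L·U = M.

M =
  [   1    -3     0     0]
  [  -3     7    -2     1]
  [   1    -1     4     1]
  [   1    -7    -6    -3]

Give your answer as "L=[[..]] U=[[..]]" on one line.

L=[[1,0,0,0],[-3,1,0,0],[1,-1,1,0],[1,2,-1,1]] U=[[1,-3,0,0],[0,-2,-2,1],[0,0,2,2],[0,0,0,-3]]

  R1 -= -3·R0 → [0,-2,-2,1]
  R2 -= 1·R0 → [0,2,4,1]
  R3 -= 1·R0 → [0,-4,-6,-3]
  R2 -= -1·R1 → [0,0,2,2]
  R3 -= 2·R1 → [0,0,-2,-5]
  R3 -= -1·R2 → [0,0,0,-3]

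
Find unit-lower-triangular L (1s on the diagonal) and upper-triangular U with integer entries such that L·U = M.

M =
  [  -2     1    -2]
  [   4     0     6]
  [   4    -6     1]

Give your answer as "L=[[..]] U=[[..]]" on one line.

L=[[1,0,0],[-2,1,0],[-2,-2,1]] U=[[-2,1,-2],[0,2,2],[0,0,1]]

  r1 -= -2·r0 → [0,2,2]
  r2 -= -2·r0 → [0,-4,-3]
  r2 -= -2·r1 → [0,0,1]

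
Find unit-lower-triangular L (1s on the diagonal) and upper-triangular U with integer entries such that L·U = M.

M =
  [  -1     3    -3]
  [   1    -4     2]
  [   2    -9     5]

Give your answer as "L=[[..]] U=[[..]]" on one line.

  r1 -= -1·r0 → [0,-1,-1]
  r2 -= -2·r0 → [0,-3,-1]
  r2 -= 3·r1 → [0,0,2]

L=[[1,0,0],[-1,1,0],[-2,3,1]] U=[[-1,3,-3],[0,-1,-1],[0,0,2]]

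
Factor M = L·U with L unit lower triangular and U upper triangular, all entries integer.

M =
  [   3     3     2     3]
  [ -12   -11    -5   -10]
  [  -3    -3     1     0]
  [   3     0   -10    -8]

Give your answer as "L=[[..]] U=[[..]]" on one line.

L=[[1,0,0,0],[-4,1,0,0],[-1,0,1,0],[1,-3,-1,1]] U=[[3,3,2,3],[0,1,3,2],[0,0,3,3],[0,0,0,-2]]

  R1 -= -4·R0 → [0,1,3,2]
  R2 -= -1·R0 → [0,0,3,3]
  R3 -= 1·R0 → [0,-3,-12,-11]
  R2 -= 0·R1 → [0,0,3,3]
  R3 -= -3·R1 → [0,0,-3,-5]
  R3 -= -1·R2 → [0,0,0,-2]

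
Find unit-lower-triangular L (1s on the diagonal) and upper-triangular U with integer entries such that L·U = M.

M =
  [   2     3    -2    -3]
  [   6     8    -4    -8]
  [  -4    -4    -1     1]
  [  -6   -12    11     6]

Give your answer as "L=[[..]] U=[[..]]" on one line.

L=[[1,0,0,0],[3,1,0,0],[-2,-2,1,0],[-3,3,1,1]] U=[[2,3,-2,-3],[0,-1,2,1],[0,0,-1,-3],[0,0,0,-3]]

  R1 -= 3·R0 → [0,-1,2,1]
  R2 -= -2·R0 → [0,2,-5,-5]
  R3 -= -3·R0 → [0,-3,5,-3]
  R2 -= -2·R1 → [0,0,-1,-3]
  R3 -= 3·R1 → [0,0,-1,-6]
  R3 -= 1·R2 → [0,0,0,-3]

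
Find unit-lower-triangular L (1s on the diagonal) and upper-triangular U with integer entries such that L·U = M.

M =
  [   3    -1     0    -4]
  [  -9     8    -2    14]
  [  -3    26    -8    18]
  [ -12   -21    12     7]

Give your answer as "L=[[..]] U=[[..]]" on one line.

L=[[1,0,0,0],[-3,1,0,0],[-1,5,1,0],[-4,-5,1,1]] U=[[3,-1,0,-4],[0,5,-2,2],[0,0,2,4],[0,0,0,-3]]

  R1 -= -3·R0 → [0,5,-2,2]
  R2 -= -1·R0 → [0,25,-8,14]
  R3 -= -4·R0 → [0,-25,12,-9]
  R2 -= 5·R1 → [0,0,2,4]
  R3 -= -5·R1 → [0,0,2,1]
  R3 -= 1·R2 → [0,0,0,-3]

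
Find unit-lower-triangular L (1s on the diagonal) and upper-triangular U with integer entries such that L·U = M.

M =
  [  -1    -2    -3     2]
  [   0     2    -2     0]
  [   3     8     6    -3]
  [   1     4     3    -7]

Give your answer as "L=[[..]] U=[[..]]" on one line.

L=[[1,0,0,0],[0,1,0,0],[-3,1,1,0],[-1,1,-2,1]] U=[[-1,-2,-3,2],[0,2,-2,0],[0,0,-1,3],[0,0,0,1]]

  r1 -= 0·r0 → [0,2,-2,0]
  r2 -= -3·r0 → [0,2,-3,3]
  r3 -= -1·r0 → [0,2,0,-5]
  r2 -= 1·r1 → [0,0,-1,3]
  r3 -= 1·r1 → [0,0,2,-5]
  r3 -= -2·r2 → [0,0,0,1]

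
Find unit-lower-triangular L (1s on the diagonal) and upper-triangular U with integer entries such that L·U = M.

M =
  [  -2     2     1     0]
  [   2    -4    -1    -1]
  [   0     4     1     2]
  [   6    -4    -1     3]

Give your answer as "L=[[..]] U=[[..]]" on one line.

  row1 -= -1·row0 → [0,-2,0,-1]
  row2 -= 0·row0 → [0,4,1,2]
  row3 -= -3·row0 → [0,2,2,3]
  row2 -= -2·row1 → [0,0,1,0]
  row3 -= -1·row1 → [0,0,2,2]
  row3 -= 2·row2 → [0,0,0,2]

L=[[1,0,0,0],[-1,1,0,0],[0,-2,1,0],[-3,-1,2,1]] U=[[-2,2,1,0],[0,-2,0,-1],[0,0,1,0],[0,0,0,2]]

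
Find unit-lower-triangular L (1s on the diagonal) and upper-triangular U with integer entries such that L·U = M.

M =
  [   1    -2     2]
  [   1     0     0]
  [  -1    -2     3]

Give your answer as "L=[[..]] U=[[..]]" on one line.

  row1 -= 1·row0 → [0,2,-2]
  row2 -= -1·row0 → [0,-4,5]
  row2 -= -2·row1 → [0,0,1]

L=[[1,0,0],[1,1,0],[-1,-2,1]] U=[[1,-2,2],[0,2,-2],[0,0,1]]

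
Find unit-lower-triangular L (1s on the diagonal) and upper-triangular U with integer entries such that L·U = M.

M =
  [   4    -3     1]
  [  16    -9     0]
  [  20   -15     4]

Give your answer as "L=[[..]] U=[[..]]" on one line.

L=[[1,0,0],[4,1,0],[5,0,1]] U=[[4,-3,1],[0,3,-4],[0,0,-1]]

  r1 -= 4·r0 → [0,3,-4]
  r2 -= 5·r0 → [0,0,-1]
  r2 -= 0·r1 → [0,0,-1]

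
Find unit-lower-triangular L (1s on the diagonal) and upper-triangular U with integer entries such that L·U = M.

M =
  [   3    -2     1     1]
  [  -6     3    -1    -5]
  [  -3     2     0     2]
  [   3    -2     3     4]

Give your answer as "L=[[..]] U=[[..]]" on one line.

  r1 -= -2·r0 → [0,-1,1,-3]
  r2 -= -1·r0 → [0,0,1,3]
  r3 -= 1·r0 → [0,0,2,3]
  r2 -= 0·r1 → [0,0,1,3]
  r3 -= 0·r1 → [0,0,2,3]
  r3 -= 2·r2 → [0,0,0,-3]

L=[[1,0,0,0],[-2,1,0,0],[-1,0,1,0],[1,0,2,1]] U=[[3,-2,1,1],[0,-1,1,-3],[0,0,1,3],[0,0,0,-3]]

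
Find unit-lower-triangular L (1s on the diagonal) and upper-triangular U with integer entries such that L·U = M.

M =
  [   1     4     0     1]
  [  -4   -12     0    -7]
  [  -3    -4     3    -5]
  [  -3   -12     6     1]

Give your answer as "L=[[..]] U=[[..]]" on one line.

L=[[1,0,0,0],[-4,1,0,0],[-3,2,1,0],[-3,0,2,1]] U=[[1,4,0,1],[0,4,0,-3],[0,0,3,4],[0,0,0,-4]]

  row1 -= -4·row0 → [0,4,0,-3]
  row2 -= -3·row0 → [0,8,3,-2]
  row3 -= -3·row0 → [0,0,6,4]
  row2 -= 2·row1 → [0,0,3,4]
  row3 -= 0·row1 → [0,0,6,4]
  row3 -= 2·row2 → [0,0,0,-4]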